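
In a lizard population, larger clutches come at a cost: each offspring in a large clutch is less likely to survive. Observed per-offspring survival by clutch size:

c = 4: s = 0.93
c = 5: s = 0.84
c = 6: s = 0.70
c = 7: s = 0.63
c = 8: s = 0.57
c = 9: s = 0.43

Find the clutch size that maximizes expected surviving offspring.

Expected surviving offspring = c × s(c):
  c=4: 4 × 0.93 = 3.720
  c=5: 5 × 0.84 = 4.200
  c=6: 6 × 0.70 = 4.200
  c=7: 7 × 0.63 = 4.410
  c=8: 8 × 0.57 = 4.560
  c=9: 9 × 0.43 = 3.870
Maximum at c = 8 (4.560 surviving offspring).

8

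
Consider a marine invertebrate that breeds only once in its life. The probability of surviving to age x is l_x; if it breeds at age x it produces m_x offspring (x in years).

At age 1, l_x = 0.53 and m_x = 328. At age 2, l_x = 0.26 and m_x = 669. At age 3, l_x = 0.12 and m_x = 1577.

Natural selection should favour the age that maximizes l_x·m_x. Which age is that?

Expected offspring if breeding at age x = l_x × m_x:
  age 1: 0.53 × 328 = 173.840
  age 2: 0.26 × 669 = 173.940
  age 3: 0.12 × 1577 = 189.240
Maximum at age 3 (189.240).

3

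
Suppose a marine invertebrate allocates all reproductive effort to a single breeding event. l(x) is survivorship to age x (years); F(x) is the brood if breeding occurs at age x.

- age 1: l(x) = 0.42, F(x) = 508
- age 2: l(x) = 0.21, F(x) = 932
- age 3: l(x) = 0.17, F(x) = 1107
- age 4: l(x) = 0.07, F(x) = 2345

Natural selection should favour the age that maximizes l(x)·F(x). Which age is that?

1

Expected offspring if breeding at age x = l(x) × F(x):
  age 1: 0.42 × 508 = 213.360
  age 2: 0.21 × 932 = 195.720
  age 3: 0.17 × 1107 = 188.190
  age 4: 0.07 × 2345 = 164.150
Maximum at age 1 (213.360).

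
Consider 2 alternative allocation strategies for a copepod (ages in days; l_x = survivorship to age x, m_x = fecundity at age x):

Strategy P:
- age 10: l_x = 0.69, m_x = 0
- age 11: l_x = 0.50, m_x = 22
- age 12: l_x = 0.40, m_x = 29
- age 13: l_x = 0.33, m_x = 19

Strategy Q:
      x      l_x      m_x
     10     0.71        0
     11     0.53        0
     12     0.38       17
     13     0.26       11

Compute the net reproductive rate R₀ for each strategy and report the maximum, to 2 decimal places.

Strategy P: R₀ = 0.69×0 + 0.50×22 + 0.40×29 + 0.33×19 = 28.8700
Strategy Q: R₀ = 0.71×0 + 0.53×0 + 0.38×17 + 0.26×11 = 9.3200
Highest R₀: strategy P with 28.8700.

28.87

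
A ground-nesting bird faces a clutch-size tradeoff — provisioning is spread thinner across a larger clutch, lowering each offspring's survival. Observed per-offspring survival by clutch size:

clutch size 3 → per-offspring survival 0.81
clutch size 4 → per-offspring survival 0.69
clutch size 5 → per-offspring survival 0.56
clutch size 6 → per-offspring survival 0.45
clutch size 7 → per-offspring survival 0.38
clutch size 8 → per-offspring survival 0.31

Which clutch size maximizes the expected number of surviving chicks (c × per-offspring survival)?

Expected surviving chicks = c × s(c):
  c=3: 3 × 0.81 = 2.430
  c=4: 4 × 0.69 = 2.760
  c=5: 5 × 0.56 = 2.800
  c=6: 6 × 0.45 = 2.700
  c=7: 7 × 0.38 = 2.660
  c=8: 8 × 0.31 = 2.480
Maximum at c = 5 (2.800 surviving chicks).

5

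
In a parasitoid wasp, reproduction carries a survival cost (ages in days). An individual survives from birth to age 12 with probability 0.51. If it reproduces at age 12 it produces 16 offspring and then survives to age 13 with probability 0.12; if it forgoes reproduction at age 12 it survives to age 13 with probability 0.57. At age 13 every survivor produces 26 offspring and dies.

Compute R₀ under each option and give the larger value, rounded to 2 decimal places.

breed at age 12: R₀ = 0.51 × (16 + 0.12 × 26) = 0.51 × 19.1200 = 9.7512
delay to age 13: R₀ = 0.51 × (0.57 × 26) = 0.51 × 14.8200 = 7.5582
Higher: breed at age 12 (9.7512).

9.75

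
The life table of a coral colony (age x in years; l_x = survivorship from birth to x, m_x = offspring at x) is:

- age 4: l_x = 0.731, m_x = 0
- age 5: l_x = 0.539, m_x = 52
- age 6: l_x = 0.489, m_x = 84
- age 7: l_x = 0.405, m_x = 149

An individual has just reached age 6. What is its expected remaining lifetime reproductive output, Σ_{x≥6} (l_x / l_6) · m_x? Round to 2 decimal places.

l_6 = 0.489. Conditional survival from age 6 to x is l_x / l_6.
  x=6: (0.489/0.489) × 84 = 84.0000
  x=7: (0.405/0.489) × 149 = 123.4049
Sum = 84.0000 + 123.4049 = 207.4049

207.40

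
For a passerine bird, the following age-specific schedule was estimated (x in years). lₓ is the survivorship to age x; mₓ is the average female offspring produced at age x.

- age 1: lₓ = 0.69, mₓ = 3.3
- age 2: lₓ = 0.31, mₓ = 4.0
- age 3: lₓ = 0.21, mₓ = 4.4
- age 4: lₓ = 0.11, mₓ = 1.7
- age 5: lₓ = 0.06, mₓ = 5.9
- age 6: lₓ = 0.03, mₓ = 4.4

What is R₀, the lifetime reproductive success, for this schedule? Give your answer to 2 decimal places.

R₀ = Σ lₓ mₓ:
  age 1: 0.69 × 3.3 = 2.2770
  age 2: 0.31 × 4.0 = 1.2400
  age 3: 0.21 × 4.4 = 0.9240
  age 4: 0.11 × 1.7 = 0.1870
  age 5: 0.06 × 5.9 = 0.3540
  age 6: 0.03 × 4.4 = 0.1320
R₀ = 2.2770 + 1.2400 + 0.9240 + 0.1870 + 0.3540 + 0.1320 = 5.1140

5.11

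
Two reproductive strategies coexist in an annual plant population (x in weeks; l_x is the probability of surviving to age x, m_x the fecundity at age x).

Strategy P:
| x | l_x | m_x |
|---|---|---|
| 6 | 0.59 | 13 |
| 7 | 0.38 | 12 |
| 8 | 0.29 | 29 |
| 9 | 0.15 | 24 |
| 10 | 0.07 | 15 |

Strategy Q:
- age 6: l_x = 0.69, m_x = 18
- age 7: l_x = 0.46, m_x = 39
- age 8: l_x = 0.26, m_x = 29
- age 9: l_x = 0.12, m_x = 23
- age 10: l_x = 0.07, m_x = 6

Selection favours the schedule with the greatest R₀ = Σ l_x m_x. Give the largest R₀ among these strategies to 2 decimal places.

Strategy P: R₀ = 0.59×13 + 0.38×12 + 0.29×29 + 0.15×24 + 0.07×15 = 25.2900
Strategy Q: R₀ = 0.69×18 + 0.46×39 + 0.26×29 + 0.12×23 + 0.07×6 = 41.0800
Highest R₀: strategy Q with 41.0800.

41.08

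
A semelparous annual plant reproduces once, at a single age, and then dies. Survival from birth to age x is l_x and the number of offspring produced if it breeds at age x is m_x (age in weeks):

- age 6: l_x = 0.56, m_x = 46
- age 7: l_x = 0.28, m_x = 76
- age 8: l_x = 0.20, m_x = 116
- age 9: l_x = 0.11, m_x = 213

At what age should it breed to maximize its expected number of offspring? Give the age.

Expected offspring if breeding at age x = l_x × m_x:
  age 6: 0.56 × 46 = 25.760
  age 7: 0.28 × 76 = 21.280
  age 8: 0.20 × 116 = 23.200
  age 9: 0.11 × 213 = 23.430
Maximum at age 6 (25.760).

6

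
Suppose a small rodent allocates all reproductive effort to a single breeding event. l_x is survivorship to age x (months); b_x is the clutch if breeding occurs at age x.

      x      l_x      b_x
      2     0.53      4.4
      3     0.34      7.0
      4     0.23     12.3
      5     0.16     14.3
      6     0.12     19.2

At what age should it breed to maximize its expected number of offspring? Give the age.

Expected offspring if breeding at age x = l_x × b_x:
  age 2: 0.53 × 4.4 = 2.332
  age 3: 0.34 × 7.0 = 2.380
  age 4: 0.23 × 12.3 = 2.829
  age 5: 0.16 × 14.3 = 2.288
  age 6: 0.12 × 19.2 = 2.304
Maximum at age 4 (2.829).

4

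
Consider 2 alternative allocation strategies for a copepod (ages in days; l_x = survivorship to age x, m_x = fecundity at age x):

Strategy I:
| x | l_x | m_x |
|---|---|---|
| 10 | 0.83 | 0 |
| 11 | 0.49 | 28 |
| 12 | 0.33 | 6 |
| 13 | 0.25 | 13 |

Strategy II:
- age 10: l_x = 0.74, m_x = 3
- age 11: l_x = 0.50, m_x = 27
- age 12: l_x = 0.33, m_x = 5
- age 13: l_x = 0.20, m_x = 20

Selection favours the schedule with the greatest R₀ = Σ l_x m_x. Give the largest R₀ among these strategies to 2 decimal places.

21.37

Strategy I: R₀ = 0.83×0 + 0.49×28 + 0.33×6 + 0.25×13 = 18.9500
Strategy II: R₀ = 0.74×3 + 0.50×27 + 0.33×5 + 0.20×20 = 21.3700
Highest R₀: strategy II with 21.3700.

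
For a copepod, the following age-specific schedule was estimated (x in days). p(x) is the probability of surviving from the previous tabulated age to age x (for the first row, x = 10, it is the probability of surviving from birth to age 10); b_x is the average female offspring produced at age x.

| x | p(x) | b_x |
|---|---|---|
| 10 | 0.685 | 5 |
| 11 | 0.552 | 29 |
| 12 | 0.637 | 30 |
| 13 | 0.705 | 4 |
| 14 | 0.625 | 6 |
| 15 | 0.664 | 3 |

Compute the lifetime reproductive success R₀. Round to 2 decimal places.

Survivorship from birth: l_x = p_10·p_11·…·p_x.
  l_10 = 0.68500
  l_11 = 0.37812
  l_12 = 0.24086
  l_13 = 0.16981
  l_14 = 0.10613
  l_15 = 0.07047
R₀ = Σ l_x b_x:
  age 10: 0.68500 × 5 = 3.4250
  age 11: 0.37812 × 29 = 10.9655
  age 12: 0.24086 × 30 = 7.2258
  age 13: 0.16981 × 4 = 0.6792
  age 14: 0.10613 × 6 = 0.6368
  age 15: 0.07047 × 3 = 0.2114
R₀ = 3.4250 + 10.9655 + 7.2258 + 0.6792 + 0.6368 + 0.2114 = 23.1437

23.14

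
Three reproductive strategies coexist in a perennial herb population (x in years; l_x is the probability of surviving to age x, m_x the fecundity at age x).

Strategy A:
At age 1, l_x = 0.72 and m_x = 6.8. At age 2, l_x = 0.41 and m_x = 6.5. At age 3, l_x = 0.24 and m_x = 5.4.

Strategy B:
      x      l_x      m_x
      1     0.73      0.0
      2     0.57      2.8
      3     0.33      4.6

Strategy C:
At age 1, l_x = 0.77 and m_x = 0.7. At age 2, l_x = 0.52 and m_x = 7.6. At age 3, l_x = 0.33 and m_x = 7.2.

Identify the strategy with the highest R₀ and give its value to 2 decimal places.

8.86

Strategy A: R₀ = 0.72×6.8 + 0.41×6.5 + 0.24×5.4 = 8.8570
Strategy B: R₀ = 0.73×0.0 + 0.57×2.8 + 0.33×4.6 = 3.1140
Strategy C: R₀ = 0.77×0.7 + 0.52×7.6 + 0.33×7.2 = 6.8670
Highest R₀: strategy A with 8.8570.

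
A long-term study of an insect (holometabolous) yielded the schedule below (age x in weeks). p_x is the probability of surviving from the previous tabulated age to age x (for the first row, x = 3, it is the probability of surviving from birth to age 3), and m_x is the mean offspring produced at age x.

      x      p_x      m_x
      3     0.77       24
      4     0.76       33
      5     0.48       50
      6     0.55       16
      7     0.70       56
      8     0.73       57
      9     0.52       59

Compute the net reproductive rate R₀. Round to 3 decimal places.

67.286

Survivorship from birth: l_x = p_3·p_4·…·p_x.
  l_3 = 0.77000
  l_4 = 0.58520
  l_5 = 0.28090
  l_6 = 0.15449
  l_7 = 0.10814
  l_8 = 0.07895
  l_9 = 0.04105
R₀ = Σ l_x m_x:
  age 3: 0.77000 × 24 = 18.4800
  age 4: 0.58520 × 33 = 19.3116
  age 5: 0.28090 × 50 = 14.0450
  age 6: 0.15449 × 16 = 2.4718
  age 7: 0.10814 × 56 = 6.0558
  age 8: 0.07895 × 57 = 4.5002
  age 9: 0.04105 × 59 = 2.4220
R₀ = 18.4800 + 19.3116 + 14.0450 + 2.4718 + 6.0558 + 4.5002 + 2.4220 = 67.2864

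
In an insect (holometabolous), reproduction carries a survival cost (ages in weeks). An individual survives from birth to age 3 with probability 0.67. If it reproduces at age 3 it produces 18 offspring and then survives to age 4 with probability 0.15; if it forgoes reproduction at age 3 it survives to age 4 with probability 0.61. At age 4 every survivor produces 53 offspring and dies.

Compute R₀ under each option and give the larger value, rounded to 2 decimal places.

breed at age 3: R₀ = 0.67 × (18 + 0.15 × 53) = 0.67 × 25.9500 = 17.3865
delay to age 4: R₀ = 0.67 × (0.61 × 53) = 0.67 × 32.3300 = 21.6611
Higher: delay to age 4 (21.6611).

21.66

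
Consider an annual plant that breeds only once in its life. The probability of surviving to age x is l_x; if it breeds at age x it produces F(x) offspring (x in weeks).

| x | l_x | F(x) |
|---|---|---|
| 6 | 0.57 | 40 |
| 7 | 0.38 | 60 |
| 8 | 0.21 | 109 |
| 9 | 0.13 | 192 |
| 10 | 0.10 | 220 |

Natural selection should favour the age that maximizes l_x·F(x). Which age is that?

Expected offspring if breeding at age x = l_x × F(x):
  age 6: 0.57 × 40 = 22.800
  age 7: 0.38 × 60 = 22.800
  age 8: 0.21 × 109 = 22.890
  age 9: 0.13 × 192 = 24.960
  age 10: 0.10 × 220 = 22.000
Maximum at age 9 (24.960).

9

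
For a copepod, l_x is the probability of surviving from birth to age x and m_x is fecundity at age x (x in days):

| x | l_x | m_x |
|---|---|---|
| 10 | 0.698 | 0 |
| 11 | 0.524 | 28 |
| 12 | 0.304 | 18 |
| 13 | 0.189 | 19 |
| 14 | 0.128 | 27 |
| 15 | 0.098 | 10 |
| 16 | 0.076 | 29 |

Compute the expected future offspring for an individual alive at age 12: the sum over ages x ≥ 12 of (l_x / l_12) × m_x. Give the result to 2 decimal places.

51.65

l_12 = 0.304. Conditional survival from age 12 to x is l_x / l_12.
  x=12: (0.304/0.304) × 18 = 18.0000
  x=13: (0.189/0.304) × 19 = 11.8125
  x=14: (0.128/0.304) × 27 = 11.3684
  x=15: (0.098/0.304) × 10 = 3.2237
  x=16: (0.076/0.304) × 29 = 7.2500
Sum = 18.0000 + 11.8125 + 11.3684 + 3.2237 + 7.2500 = 51.6546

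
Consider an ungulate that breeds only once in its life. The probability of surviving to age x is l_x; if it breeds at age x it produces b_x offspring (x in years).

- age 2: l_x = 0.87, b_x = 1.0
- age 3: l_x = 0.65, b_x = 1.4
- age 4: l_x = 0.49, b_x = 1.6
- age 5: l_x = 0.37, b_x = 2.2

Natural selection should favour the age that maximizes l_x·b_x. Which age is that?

3

Expected offspring if breeding at age x = l_x × b_x:
  age 2: 0.87 × 1.0 = 0.870
  age 3: 0.65 × 1.4 = 0.910
  age 4: 0.49 × 1.6 = 0.784
  age 5: 0.37 × 2.2 = 0.814
Maximum at age 3 (0.910).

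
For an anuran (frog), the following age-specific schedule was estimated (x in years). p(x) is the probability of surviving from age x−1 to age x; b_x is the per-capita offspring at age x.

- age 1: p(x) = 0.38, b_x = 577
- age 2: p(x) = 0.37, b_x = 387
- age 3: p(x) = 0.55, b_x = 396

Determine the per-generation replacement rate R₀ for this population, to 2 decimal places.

Survivorship from birth: l_x = p_1·p_2·…·p_x.
  l_1 = 0.38000
  l_2 = 0.14060
  l_3 = 0.07733
R₀ = Σ l_x b_x:
  age 1: 0.38000 × 577 = 219.2600
  age 2: 0.14060 × 387 = 54.4122
  age 3: 0.07733 × 396 = 30.6227
R₀ = 219.2600 + 54.4122 + 30.6227 = 304.2949

304.29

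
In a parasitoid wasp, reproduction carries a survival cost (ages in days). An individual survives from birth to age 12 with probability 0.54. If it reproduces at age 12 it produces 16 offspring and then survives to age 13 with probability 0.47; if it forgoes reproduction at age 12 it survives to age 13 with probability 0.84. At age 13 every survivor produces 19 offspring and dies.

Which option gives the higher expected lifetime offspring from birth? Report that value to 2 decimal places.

breed at age 12: R₀ = 0.54 × (16 + 0.47 × 19) = 0.54 × 24.9300 = 13.4622
delay to age 13: R₀ = 0.54 × (0.84 × 19) = 0.54 × 15.9600 = 8.6184
Higher: breed at age 12 (13.4622).

13.46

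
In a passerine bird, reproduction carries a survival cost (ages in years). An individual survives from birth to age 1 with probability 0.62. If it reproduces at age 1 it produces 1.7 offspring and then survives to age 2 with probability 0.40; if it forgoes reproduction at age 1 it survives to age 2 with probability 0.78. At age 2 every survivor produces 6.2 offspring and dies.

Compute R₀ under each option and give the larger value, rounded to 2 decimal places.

3.00

breed at age 1: R₀ = 0.62 × (1.7 + 0.40 × 6.2) = 0.62 × 4.1800 = 2.5916
delay to age 2: R₀ = 0.62 × (0.78 × 6.2) = 0.62 × 4.8360 = 2.9983
Higher: delay to age 2 (2.9983).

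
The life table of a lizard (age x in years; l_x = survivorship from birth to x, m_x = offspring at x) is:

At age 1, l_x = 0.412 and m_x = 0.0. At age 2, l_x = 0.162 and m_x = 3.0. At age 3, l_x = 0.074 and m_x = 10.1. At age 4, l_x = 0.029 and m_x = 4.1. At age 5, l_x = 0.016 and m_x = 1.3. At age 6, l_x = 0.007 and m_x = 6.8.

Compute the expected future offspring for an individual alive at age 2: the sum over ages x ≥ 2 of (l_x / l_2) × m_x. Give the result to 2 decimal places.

8.77

l_2 = 0.162. Conditional survival from age 2 to x is l_x / l_2.
  x=2: (0.162/0.162) × 3.0 = 3.0000
  x=3: (0.074/0.162) × 10.1 = 4.6136
  x=4: (0.029/0.162) × 4.1 = 0.7340
  x=5: (0.016/0.162) × 1.3 = 0.1284
  x=6: (0.007/0.162) × 6.8 = 0.2938
Sum = 3.0000 + 4.6136 + 0.7340 + 0.1284 + 0.2938 = 8.7698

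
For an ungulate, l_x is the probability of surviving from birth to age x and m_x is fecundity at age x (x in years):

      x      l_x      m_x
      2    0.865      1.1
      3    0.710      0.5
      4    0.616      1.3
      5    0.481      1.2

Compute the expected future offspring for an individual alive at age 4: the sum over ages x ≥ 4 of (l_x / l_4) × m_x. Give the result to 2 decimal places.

l_4 = 0.616. Conditional survival from age 4 to x is l_x / l_4.
  x=4: (0.616/0.616) × 1.3 = 1.3000
  x=5: (0.481/0.616) × 1.2 = 0.9370
Sum = 1.3000 + 0.9370 = 2.2370

2.24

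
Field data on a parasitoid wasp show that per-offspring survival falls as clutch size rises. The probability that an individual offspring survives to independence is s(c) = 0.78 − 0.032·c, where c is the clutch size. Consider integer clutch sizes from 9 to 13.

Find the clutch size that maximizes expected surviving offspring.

Expected surviving offspring = c × s(c):
  c=9: 9 × 0.492 = 4.428
  c=10: 10 × 0.460 = 4.600
  c=11: 11 × 0.428 = 4.708
  c=12: 12 × 0.396 = 4.752
  c=13: 13 × 0.364 = 4.732
Maximum at c = 12 (4.752 surviving offspring).

12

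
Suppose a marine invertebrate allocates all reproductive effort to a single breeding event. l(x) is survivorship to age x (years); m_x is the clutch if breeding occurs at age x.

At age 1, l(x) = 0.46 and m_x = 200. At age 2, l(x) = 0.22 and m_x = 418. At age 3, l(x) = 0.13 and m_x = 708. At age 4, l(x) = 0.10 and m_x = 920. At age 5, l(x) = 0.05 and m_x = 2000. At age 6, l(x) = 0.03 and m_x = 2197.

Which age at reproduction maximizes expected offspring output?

5

Expected offspring if breeding at age x = l(x) × m_x:
  age 1: 0.46 × 200 = 92.000
  age 2: 0.22 × 418 = 91.960
  age 3: 0.13 × 708 = 92.040
  age 4: 0.10 × 920 = 92.000
  age 5: 0.05 × 2000 = 100.000
  age 6: 0.03 × 2197 = 65.910
Maximum at age 5 (100.000).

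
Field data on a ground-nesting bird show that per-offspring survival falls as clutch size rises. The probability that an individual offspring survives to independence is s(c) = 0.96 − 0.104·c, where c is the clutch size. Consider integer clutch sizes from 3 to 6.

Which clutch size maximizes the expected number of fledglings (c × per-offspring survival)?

Expected fledglings = c × s(c):
  c=3: 3 × 0.648 = 1.944
  c=4: 4 × 0.544 = 2.176
  c=5: 5 × 0.440 = 2.200
  c=6: 6 × 0.336 = 2.016
Maximum at c = 5 (2.200 fledglings).

5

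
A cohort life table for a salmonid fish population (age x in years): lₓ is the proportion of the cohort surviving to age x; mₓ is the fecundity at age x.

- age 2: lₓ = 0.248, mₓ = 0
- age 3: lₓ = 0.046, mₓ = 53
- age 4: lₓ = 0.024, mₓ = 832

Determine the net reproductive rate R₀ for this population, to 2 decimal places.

22.41

R₀ = Σ lₓ mₓ:
  age 2: 0.248 × 0 = 0.0000
  age 3: 0.046 × 53 = 2.4380
  age 4: 0.024 × 832 = 19.9680
R₀ = 0.0000 + 2.4380 + 19.9680 = 22.4060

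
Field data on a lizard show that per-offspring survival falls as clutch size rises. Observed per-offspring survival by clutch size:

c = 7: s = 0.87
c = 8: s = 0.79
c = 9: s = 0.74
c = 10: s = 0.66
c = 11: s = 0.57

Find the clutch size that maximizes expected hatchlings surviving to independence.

9

Expected hatchlings surviving to independence = c × s(c):
  c=7: 7 × 0.87 = 6.090
  c=8: 8 × 0.79 = 6.320
  c=9: 9 × 0.74 = 6.660
  c=10: 10 × 0.66 = 6.600
  c=11: 11 × 0.57 = 6.270
Maximum at c = 9 (6.660 hatchlings surviving to independence).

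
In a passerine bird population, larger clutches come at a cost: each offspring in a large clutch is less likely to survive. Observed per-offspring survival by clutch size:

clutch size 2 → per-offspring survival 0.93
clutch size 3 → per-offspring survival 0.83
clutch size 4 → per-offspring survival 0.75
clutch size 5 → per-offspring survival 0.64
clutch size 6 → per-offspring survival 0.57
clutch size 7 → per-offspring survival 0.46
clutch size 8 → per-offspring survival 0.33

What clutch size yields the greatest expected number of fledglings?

Expected fledglings = c × s(c):
  c=2: 2 × 0.93 = 1.860
  c=3: 3 × 0.83 = 2.490
  c=4: 4 × 0.75 = 3.000
  c=5: 5 × 0.64 = 3.200
  c=6: 6 × 0.57 = 3.420
  c=7: 7 × 0.46 = 3.220
  c=8: 8 × 0.33 = 2.640
Maximum at c = 6 (3.420 fledglings).

6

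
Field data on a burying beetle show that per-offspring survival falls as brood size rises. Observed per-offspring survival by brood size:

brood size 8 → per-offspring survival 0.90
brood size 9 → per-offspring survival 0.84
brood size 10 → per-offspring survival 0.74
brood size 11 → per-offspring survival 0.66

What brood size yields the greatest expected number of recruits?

9

Expected recruits = c × s(c):
  c=8: 8 × 0.90 = 7.200
  c=9: 9 × 0.84 = 7.560
  c=10: 10 × 0.74 = 7.400
  c=11: 11 × 0.66 = 7.260
Maximum at c = 9 (7.560 recruits).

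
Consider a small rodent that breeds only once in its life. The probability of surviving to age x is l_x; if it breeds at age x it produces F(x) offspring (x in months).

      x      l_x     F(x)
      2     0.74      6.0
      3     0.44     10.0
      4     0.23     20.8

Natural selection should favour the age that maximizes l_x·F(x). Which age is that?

4

Expected offspring if breeding at age x = l_x × F(x):
  age 2: 0.74 × 6.0 = 4.440
  age 3: 0.44 × 10.0 = 4.400
  age 4: 0.23 × 20.8 = 4.784
Maximum at age 4 (4.784).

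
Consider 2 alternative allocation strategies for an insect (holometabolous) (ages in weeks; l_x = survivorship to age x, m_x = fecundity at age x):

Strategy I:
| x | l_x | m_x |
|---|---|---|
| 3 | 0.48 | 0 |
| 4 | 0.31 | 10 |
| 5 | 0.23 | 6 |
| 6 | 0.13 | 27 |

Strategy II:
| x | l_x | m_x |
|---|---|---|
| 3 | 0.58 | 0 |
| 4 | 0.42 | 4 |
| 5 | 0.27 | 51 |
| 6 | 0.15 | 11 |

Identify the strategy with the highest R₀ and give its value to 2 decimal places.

17.10

Strategy I: R₀ = 0.48×0 + 0.31×10 + 0.23×6 + 0.13×27 = 7.9900
Strategy II: R₀ = 0.58×0 + 0.42×4 + 0.27×51 + 0.15×11 = 17.1000
Highest R₀: strategy II with 17.1000.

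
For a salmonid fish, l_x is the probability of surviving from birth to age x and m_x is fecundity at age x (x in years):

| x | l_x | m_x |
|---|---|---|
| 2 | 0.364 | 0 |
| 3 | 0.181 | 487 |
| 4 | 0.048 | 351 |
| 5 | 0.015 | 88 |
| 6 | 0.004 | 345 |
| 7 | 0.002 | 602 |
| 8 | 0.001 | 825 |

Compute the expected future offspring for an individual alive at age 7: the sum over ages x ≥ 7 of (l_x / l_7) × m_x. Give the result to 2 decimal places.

1014.50

l_7 = 0.002. Conditional survival from age 7 to x is l_x / l_7.
  x=7: (0.002/0.002) × 602 = 602.0000
  x=8: (0.001/0.002) × 825 = 412.5000
Sum = 602.0000 + 412.5000 = 1014.5000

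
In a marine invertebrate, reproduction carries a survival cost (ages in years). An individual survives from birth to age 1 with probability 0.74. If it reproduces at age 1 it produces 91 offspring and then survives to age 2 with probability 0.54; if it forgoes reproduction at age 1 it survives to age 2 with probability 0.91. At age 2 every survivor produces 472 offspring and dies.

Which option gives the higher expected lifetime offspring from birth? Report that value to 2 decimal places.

317.84

breed at age 1: R₀ = 0.74 × (91 + 0.54 × 472) = 0.74 × 345.8800 = 255.9512
delay to age 2: R₀ = 0.74 × (0.91 × 472) = 0.74 × 429.5200 = 317.8448
Higher: delay to age 2 (317.8448).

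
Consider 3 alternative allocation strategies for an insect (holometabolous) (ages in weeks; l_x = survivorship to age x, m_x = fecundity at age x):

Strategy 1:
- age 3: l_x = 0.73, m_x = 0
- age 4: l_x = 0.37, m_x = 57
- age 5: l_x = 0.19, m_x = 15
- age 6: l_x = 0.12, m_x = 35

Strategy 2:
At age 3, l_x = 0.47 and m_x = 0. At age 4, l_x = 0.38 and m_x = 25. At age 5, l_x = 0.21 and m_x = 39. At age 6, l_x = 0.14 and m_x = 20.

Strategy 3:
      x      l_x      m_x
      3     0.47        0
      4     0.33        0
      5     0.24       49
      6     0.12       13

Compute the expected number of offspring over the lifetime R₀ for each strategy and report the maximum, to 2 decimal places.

28.14

Strategy 1: R₀ = 0.73×0 + 0.37×57 + 0.19×15 + 0.12×35 = 28.1400
Strategy 2: R₀ = 0.47×0 + 0.38×25 + 0.21×39 + 0.14×20 = 20.4900
Strategy 3: R₀ = 0.47×0 + 0.33×0 + 0.24×49 + 0.12×13 = 13.3200
Highest R₀: strategy 1 with 28.1400.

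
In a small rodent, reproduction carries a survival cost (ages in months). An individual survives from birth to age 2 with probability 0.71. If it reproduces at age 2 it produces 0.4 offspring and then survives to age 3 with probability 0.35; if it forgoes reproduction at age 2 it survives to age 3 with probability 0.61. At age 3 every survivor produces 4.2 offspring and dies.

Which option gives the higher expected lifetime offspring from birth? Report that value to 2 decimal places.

1.82

breed at age 2: R₀ = 0.71 × (0.4 + 0.35 × 4.2) = 0.71 × 1.8700 = 1.3277
delay to age 3: R₀ = 0.71 × (0.61 × 4.2) = 0.71 × 2.5620 = 1.8190
Higher: delay to age 3 (1.8190).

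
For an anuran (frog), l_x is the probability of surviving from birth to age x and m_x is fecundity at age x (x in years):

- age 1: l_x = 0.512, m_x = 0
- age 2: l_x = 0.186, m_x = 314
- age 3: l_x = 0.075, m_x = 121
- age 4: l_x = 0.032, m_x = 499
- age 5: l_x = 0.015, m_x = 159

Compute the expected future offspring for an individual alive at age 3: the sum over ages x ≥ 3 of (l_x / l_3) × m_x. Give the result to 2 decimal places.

365.71

l_3 = 0.075. Conditional survival from age 3 to x is l_x / l_3.
  x=3: (0.075/0.075) × 121 = 121.0000
  x=4: (0.032/0.075) × 499 = 212.9067
  x=5: (0.015/0.075) × 159 = 31.8000
Sum = 121.0000 + 212.9067 + 31.8000 = 365.7067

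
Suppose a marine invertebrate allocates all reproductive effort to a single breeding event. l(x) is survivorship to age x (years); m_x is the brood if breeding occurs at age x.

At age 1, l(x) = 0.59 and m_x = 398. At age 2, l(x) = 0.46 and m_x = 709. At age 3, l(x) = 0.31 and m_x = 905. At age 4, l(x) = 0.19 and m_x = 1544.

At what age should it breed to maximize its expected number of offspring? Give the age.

Expected offspring if breeding at age x = l(x) × m_x:
  age 1: 0.59 × 398 = 234.820
  age 2: 0.46 × 709 = 326.140
  age 3: 0.31 × 905 = 280.550
  age 4: 0.19 × 1544 = 293.360
Maximum at age 2 (326.140).

2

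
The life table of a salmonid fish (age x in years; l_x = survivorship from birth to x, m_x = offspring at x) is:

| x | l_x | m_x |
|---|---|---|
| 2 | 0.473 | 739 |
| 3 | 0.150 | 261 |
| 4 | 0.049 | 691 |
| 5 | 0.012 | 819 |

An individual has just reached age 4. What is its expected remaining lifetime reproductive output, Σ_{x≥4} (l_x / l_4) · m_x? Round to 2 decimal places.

l_4 = 0.049. Conditional survival from age 4 to x is l_x / l_4.
  x=4: (0.049/0.049) × 691 = 691.0000
  x=5: (0.012/0.049) × 819 = 200.5714
Sum = 691.0000 + 200.5714 = 891.5714

891.57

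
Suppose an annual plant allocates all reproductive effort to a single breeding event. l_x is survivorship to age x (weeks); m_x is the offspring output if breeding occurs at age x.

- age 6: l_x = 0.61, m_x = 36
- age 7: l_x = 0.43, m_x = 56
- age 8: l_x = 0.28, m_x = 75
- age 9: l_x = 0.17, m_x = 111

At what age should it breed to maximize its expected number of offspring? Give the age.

7

Expected offspring if breeding at age x = l_x × m_x:
  age 6: 0.61 × 36 = 21.960
  age 7: 0.43 × 56 = 24.080
  age 8: 0.28 × 75 = 21.000
  age 9: 0.17 × 111 = 18.870
Maximum at age 7 (24.080).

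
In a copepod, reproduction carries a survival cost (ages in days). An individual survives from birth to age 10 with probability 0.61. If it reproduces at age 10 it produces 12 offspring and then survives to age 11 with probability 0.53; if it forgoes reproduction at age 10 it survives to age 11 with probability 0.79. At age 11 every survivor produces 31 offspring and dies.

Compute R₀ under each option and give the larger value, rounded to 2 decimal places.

breed at age 10: R₀ = 0.61 × (12 + 0.53 × 31) = 0.61 × 28.4300 = 17.3423
delay to age 11: R₀ = 0.61 × (0.79 × 31) = 0.61 × 24.4900 = 14.9389
Higher: breed at age 10 (17.3423).

17.34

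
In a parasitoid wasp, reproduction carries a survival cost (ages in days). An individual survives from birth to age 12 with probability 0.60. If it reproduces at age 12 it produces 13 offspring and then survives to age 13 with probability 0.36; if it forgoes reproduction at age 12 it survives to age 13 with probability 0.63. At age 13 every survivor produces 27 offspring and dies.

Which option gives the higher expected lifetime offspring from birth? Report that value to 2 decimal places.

13.63

breed at age 12: R₀ = 0.60 × (13 + 0.36 × 27) = 0.60 × 22.7200 = 13.6320
delay to age 13: R₀ = 0.60 × (0.63 × 27) = 0.60 × 17.0100 = 10.2060
Higher: breed at age 12 (13.6320).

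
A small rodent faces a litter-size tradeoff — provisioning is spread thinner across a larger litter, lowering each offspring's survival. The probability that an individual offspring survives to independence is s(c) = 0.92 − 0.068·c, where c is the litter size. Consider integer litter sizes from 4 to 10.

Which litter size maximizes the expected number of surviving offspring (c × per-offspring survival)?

7

Expected surviving offspring = c × s(c):
  c=4: 4 × 0.648 = 2.592
  c=5: 5 × 0.580 = 2.900
  c=6: 6 × 0.512 = 3.072
  c=7: 7 × 0.444 = 3.108
  c=8: 8 × 0.376 = 3.008
  c=9: 9 × 0.308 = 2.772
  c=10: 10 × 0.240 = 2.400
Maximum at c = 7 (3.108 surviving offspring).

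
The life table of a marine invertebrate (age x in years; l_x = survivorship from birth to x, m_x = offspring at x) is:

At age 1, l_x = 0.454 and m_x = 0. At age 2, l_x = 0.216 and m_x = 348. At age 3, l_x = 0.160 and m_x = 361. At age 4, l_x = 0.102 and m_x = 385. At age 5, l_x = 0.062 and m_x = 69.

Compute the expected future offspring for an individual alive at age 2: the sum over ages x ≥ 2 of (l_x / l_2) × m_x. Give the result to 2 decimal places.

l_2 = 0.216. Conditional survival from age 2 to x is l_x / l_2.
  x=2: (0.216/0.216) × 348 = 348.0000
  x=3: (0.160/0.216) × 361 = 267.4074
  x=4: (0.102/0.216) × 385 = 181.8056
  x=5: (0.062/0.216) × 69 = 19.8056
Sum = 348.0000 + 267.4074 + 181.8056 + 19.8056 = 817.0185

817.02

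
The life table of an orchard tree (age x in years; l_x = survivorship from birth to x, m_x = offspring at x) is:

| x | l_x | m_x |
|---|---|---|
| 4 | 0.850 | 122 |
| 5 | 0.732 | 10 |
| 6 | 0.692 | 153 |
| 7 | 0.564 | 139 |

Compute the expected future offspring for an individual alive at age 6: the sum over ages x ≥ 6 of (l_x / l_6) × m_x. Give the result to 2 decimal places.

l_6 = 0.692. Conditional survival from age 6 to x is l_x / l_6.
  x=6: (0.692/0.692) × 153 = 153.0000
  x=7: (0.564/0.692) × 139 = 113.2890
Sum = 153.0000 + 113.2890 = 266.2890

266.29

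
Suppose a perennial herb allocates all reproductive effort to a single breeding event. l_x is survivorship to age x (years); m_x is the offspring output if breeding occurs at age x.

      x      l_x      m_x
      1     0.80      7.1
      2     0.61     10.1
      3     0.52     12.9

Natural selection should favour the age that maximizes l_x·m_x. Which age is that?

3

Expected offspring if breeding at age x = l_x × m_x:
  age 1: 0.80 × 7.1 = 5.680
  age 2: 0.61 × 10.1 = 6.161
  age 3: 0.52 × 12.9 = 6.708
Maximum at age 3 (6.708).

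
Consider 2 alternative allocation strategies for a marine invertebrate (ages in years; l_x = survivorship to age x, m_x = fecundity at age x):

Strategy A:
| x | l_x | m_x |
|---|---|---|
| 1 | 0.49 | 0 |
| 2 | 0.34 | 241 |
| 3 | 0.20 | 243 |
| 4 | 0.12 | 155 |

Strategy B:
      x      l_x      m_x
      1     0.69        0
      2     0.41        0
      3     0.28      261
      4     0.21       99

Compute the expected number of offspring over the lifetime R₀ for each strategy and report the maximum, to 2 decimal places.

Strategy A: R₀ = 0.49×0 + 0.34×241 + 0.20×243 + 0.12×155 = 149.1400
Strategy B: R₀ = 0.69×0 + 0.41×0 + 0.28×261 + 0.21×99 = 93.8700
Highest R₀: strategy A with 149.1400.

149.14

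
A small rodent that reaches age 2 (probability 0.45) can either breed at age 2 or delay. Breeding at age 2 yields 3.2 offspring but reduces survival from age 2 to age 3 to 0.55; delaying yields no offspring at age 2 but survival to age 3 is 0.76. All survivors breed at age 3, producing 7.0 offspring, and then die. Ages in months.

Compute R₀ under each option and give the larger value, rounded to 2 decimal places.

3.17

breed at age 2: R₀ = 0.45 × (3.2 + 0.55 × 7.0) = 0.45 × 7.0500 = 3.1725
delay to age 3: R₀ = 0.45 × (0.76 × 7.0) = 0.45 × 5.3200 = 2.3940
Higher: breed at age 2 (3.1725).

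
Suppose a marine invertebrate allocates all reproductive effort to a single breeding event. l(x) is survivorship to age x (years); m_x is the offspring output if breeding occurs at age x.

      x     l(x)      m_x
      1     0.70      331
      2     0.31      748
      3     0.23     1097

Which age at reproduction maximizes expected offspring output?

Expected offspring if breeding at age x = l(x) × m_x:
  age 1: 0.70 × 331 = 231.700
  age 2: 0.31 × 748 = 231.880
  age 3: 0.23 × 1097 = 252.310
Maximum at age 3 (252.310).

3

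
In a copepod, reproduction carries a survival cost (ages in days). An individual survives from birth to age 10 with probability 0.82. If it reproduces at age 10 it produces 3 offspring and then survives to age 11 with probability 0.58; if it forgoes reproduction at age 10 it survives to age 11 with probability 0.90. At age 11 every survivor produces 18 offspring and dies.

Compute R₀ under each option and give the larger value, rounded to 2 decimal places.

13.28

breed at age 10: R₀ = 0.82 × (3 + 0.58 × 18) = 0.82 × 13.4400 = 11.0208
delay to age 11: R₀ = 0.82 × (0.90 × 18) = 0.82 × 16.2000 = 13.2840
Higher: delay to age 11 (13.2840).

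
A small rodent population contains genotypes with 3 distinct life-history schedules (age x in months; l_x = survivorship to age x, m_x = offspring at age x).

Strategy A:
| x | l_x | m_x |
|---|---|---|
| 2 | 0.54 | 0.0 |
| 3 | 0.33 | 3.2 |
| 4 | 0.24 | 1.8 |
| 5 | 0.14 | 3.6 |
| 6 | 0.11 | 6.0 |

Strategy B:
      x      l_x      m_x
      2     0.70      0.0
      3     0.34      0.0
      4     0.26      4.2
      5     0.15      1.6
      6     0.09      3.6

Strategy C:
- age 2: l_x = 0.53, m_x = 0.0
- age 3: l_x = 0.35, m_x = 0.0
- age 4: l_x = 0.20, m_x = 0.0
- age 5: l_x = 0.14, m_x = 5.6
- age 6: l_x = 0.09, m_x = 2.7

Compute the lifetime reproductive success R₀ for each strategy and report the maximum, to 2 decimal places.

Strategy A: R₀ = 0.54×0.0 + 0.33×3.2 + 0.24×1.8 + 0.14×3.6 + 0.11×6.0 = 2.6520
Strategy B: R₀ = 0.70×0.0 + 0.34×0.0 + 0.26×4.2 + 0.15×1.6 + 0.09×3.6 = 1.6560
Strategy C: R₀ = 0.53×0.0 + 0.35×0.0 + 0.20×0.0 + 0.14×5.6 + 0.09×2.7 = 1.0270
Highest R₀: strategy A with 2.6520.

2.65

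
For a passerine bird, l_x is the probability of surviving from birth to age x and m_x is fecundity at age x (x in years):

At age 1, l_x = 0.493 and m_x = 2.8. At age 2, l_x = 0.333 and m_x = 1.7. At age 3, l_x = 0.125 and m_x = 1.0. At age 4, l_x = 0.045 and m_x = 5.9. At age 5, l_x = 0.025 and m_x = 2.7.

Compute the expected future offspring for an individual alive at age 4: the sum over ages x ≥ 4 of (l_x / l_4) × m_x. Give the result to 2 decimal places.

l_4 = 0.045. Conditional survival from age 4 to x is l_x / l_4.
  x=4: (0.045/0.045) × 5.9 = 5.9000
  x=5: (0.025/0.045) × 2.7 = 1.5000
Sum = 5.9000 + 1.5000 = 7.4000

7.40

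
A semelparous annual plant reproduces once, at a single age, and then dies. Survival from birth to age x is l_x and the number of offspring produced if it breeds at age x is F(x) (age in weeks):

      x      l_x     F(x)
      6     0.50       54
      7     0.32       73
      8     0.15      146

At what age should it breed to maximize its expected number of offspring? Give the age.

6

Expected offspring if breeding at age x = l_x × F(x):
  age 6: 0.50 × 54 = 27.000
  age 7: 0.32 × 73 = 23.360
  age 8: 0.15 × 146 = 21.900
Maximum at age 6 (27.000).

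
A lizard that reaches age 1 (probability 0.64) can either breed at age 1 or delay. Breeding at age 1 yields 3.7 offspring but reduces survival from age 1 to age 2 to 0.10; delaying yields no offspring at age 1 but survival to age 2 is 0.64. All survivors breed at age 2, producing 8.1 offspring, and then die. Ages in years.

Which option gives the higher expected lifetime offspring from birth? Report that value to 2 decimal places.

3.32

breed at age 1: R₀ = 0.64 × (3.7 + 0.10 × 8.1) = 0.64 × 4.5100 = 2.8864
delay to age 2: R₀ = 0.64 × (0.64 × 8.1) = 0.64 × 5.1840 = 3.3178
Higher: delay to age 2 (3.3178).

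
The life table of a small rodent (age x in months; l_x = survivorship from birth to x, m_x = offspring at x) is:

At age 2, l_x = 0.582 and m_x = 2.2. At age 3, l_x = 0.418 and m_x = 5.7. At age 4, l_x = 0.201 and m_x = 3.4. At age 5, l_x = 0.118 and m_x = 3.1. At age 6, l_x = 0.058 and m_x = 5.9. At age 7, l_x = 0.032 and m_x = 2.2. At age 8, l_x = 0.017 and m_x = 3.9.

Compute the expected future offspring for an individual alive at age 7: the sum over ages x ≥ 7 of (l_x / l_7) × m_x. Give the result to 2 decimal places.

l_7 = 0.032. Conditional survival from age 7 to x is l_x / l_7.
  x=7: (0.032/0.032) × 2.2 = 2.2000
  x=8: (0.017/0.032) × 3.9 = 2.0719
Sum = 2.2000 + 2.0719 = 4.2719

4.27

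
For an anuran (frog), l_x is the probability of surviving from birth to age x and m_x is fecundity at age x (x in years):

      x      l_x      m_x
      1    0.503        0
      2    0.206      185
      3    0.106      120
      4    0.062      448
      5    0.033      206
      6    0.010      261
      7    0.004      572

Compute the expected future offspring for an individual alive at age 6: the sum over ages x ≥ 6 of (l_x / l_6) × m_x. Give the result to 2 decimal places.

489.80

l_6 = 0.010. Conditional survival from age 6 to x is l_x / l_6.
  x=6: (0.010/0.010) × 261 = 261.0000
  x=7: (0.004/0.010) × 572 = 228.8000
Sum = 261.0000 + 228.8000 = 489.8000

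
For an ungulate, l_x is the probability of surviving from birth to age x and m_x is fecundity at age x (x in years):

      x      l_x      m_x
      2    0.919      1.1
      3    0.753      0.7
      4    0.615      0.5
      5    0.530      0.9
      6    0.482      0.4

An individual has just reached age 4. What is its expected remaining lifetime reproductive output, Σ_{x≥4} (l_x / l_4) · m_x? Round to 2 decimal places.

l_4 = 0.615. Conditional survival from age 4 to x is l_x / l_4.
  x=4: (0.615/0.615) × 0.5 = 0.5000
  x=5: (0.530/0.615) × 0.9 = 0.7756
  x=6: (0.482/0.615) × 0.4 = 0.3135
Sum = 0.5000 + 0.7756 + 0.3135 = 1.5891

1.59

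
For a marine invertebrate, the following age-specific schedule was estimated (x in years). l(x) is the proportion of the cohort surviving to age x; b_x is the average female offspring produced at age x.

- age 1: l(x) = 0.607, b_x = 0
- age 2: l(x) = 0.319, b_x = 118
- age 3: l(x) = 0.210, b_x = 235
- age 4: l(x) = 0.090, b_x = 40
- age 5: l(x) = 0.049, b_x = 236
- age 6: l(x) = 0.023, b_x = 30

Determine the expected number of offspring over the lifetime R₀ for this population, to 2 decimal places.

R₀ = Σ l(x) b_x:
  age 1: 0.607 × 0 = 0.0000
  age 2: 0.319 × 118 = 37.6420
  age 3: 0.210 × 235 = 49.3500
  age 4: 0.090 × 40 = 3.6000
  age 5: 0.049 × 236 = 11.5640
  age 6: 0.023 × 30 = 0.6900
R₀ = 0.0000 + 37.6420 + 49.3500 + 3.6000 + 11.5640 + 0.6900 = 102.8460

102.85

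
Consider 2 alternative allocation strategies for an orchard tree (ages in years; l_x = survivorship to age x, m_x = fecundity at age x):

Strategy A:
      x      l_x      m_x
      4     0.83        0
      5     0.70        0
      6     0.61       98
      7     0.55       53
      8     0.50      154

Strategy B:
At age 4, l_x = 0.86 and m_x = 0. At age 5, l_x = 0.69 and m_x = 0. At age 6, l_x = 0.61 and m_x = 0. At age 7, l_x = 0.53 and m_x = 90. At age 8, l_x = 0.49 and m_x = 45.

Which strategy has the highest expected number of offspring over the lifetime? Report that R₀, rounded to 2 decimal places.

165.93

Strategy A: R₀ = 0.83×0 + 0.70×0 + 0.61×98 + 0.55×53 + 0.50×154 = 165.9300
Strategy B: R₀ = 0.86×0 + 0.69×0 + 0.61×0 + 0.53×90 + 0.49×45 = 69.7500
Highest R₀: strategy A with 165.9300.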